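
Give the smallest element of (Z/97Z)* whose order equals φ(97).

φ(97) = 97 − 1 = 96 = 2^5 · 3.
g is a primitive root iff g^(96/q) ≢ 1 (mod 97) for each prime q ∈ {2, 3}.
g = 2: 2^48 ≡ 1 — hits 1, so not a primitive root.
g = 3: 3^48 ≡ 1 — hits 1, so not a primitive root.
g = 4: 4^48 ≡ 1 — hits 1, so not a primitive root.
g = 5: 5^48 ≡ 96; 5^32 ≡ 35 — none is 1, so 5 is a primitive root.
The smallest primitive root modulo 97 is 5.

5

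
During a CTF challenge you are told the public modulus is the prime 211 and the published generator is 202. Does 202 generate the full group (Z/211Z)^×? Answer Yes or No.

φ(211) = 211 − 1 = 210 = 2 · 3 · 5 · 7.
An element g generates (Z/211Z)^× iff g^(210/q) ≢ 1 (mod 211) for each prime q ∈ {2, 3, 5, 7}.
202^105 ≡ 210 (mod 211)  [q = 2: ≢ 1 ✓]
202^70 ≡ 14 (mod 211)  [q = 3: ≢ 1 ✓]
202^42 ≡ 107 (mod 211)  [q = 5: ≢ 1 ✓]
202^30 ≡ 123 (mod 211)  [q = 7: ≢ 1 ✓]
All checks pass, so 202 has order 210 and is a primitive root modulo 211.

Yes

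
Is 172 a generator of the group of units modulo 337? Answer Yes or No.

No

φ(337) = 337 − 1 = 336 = 2^4 · 3 · 7.
It suffices to check that the order of 172 is not a proper divisor of 336: compute 172^(336/q) for q ∈ {2, 3, 7}.
172^168 ≡ 1 (mod 337)  [q = 2: ≡ 1 ✗]
172^112 ≡ 208 (mod 337)  [q = 3: ≢ 1 ✓]
172^48 ≡ 1 (mod 337)  [q = 7: ≡ 1 ✗]
Since 172^168 ≡ 1, the order of 172 divides 168 < 336, so 172 is not a primitive root.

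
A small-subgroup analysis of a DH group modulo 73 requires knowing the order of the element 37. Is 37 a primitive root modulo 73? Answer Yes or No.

No

φ(73) = 73 − 1 = 72 = 2^3 · 3^2.
It suffices to check that the order of 37 is not a proper divisor of 72: compute 37^(72/q) for q ∈ {2, 3}.
37^36 ≡ 1 (mod 73)  [q = 2: ≡ 1 ✗]
37^24 ≡ 8 (mod 73)  [q = 3: ≢ 1 ✓]
Since 37^36 ≡ 1, the order of 37 divides 36 < 72, so 37 is not a primitive root.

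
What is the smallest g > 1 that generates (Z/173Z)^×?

2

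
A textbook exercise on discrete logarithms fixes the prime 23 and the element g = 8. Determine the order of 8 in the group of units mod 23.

11

By Lagrange's theorem, ord_23(8) divides φ(23) = 23 − 1 = 22 = 2 · 11.
Divisors of 22: 1, 2, 11, 22.
Evaluate successive powers at the divisors of 22:
8^1 ≡ 8 (mod 23)
8^2 ≡ 18 (mod 23)
8^11 ≡ 1 (mod 23) ✓
So ord_23(8) = 11.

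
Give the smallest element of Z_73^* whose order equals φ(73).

5

φ(73) = 73 − 1 = 72 = 2^3 · 3^2.
g is a primitive root iff g^(72/q) ≢ 1 (mod 73) for each prime q ∈ {2, 3}.
g = 2: 2^36 ≡ 1 — hits 1, so not a primitive root.
g = 3: 3^36 ≡ 1 — hits 1, so not a primitive root.
g = 4: 4^36 ≡ 1 — hits 1, so not a primitive root.
g = 5: 5^36 ≡ 72; 5^24 ≡ 8 — none is 1, so 5 is a primitive root.
The smallest primitive root modulo 73 is 5.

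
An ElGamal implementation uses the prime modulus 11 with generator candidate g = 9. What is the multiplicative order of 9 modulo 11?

5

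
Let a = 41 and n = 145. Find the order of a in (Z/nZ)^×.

4

The order of 41 must divide φ(145) = φ(5·29) = (5−1)·(29−1) = 4·28 = 112 = 2^4 · 7.
Divisors of 112: 1, 2, 4, 7, 8, 14, 16, 28, 56, 112.
Compute 41^d (mod 145) for the divisors d until we hit 1:
41^1 ≡ 41 (mod 145)
41^2 ≡ 86 (mod 145)
41^4 ≡ 1 (mod 145) ✓
The smallest such exponent is 4, so the order of 41 is 4.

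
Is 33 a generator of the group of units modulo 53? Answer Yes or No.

φ(53) = 53 − 1 = 52 = 2^2 · 13.
An element g generates (Z/53Z)^× iff g^(52/q) ≢ 1 (mod 53) for each prime q ∈ {2, 13}.
33^26 ≡ 52 (mod 53)  [q = 2: ≢ 1 ✓]
33^4 ≡ 46 (mod 53)  [q = 13: ≢ 1 ✓]
Every test exponent gives a nontrivial residue, hence 33 generates the full group.

Yes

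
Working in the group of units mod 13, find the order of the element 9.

3

The order of 9 must divide φ(13) = 13 − 1 = 12 = 2^2 · 3.
Divisors of 12: 1, 2, 3, 4, 6, 12.
Evaluate successive powers at the divisors of 12:
9^1 ≡ 9
9^2 ≡ 3
9^3 ≡ 1
The smallest such exponent is 3, so the order of 9 is 3.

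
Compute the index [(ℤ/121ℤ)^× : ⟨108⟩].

2

By Lagrange's theorem, ord_121(108) divides φ(121) = φ(11^2) = 11·(11−1) = 110 = 2 · 5 · 11.
Divisors of 110: 1, 2, 5, 10, 11, 22, 55, 110.
Check 108^d mod 121 for each divisor in increasing order:
108^1 ≡ 108 (mod 121)
108^2 ≡ 48 (mod 121)
108^5 ≡ 56 (mod 121)
108^10 ≡ 111 (mod 121)
108^11 ≡ 9 (mod 121)
108^22 ≡ 81 (mod 121)
108^55 ≡ 1 (mod 121) ✓
Thus |⟨108⟩| = ord(108) = 55.
[(Z/121Z)^× : ⟨108⟩] = 110/55 = 2.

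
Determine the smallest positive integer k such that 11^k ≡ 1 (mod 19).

3

By Lagrange's theorem, ord_19(11) divides φ(19) = 19 − 1 = 18 = 2 · 3^2.
Divisors of 18: 1, 2, 3, 6, 9, 18.
Evaluate successive powers at the divisors of 18:
11^1 ≡ 11 (mod 19)
11^2 ≡ 7 (mod 19)
11^3 ≡ 1 (mod 19) ✓
So ord_19(11) = 3.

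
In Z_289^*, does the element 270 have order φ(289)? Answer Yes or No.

φ(289) = φ(17^2) = 17·(17−1) = 272 = 2^4 · 17.
It suffices to check that the order of 270 is not a proper divisor of 272: compute 270^(272/q) for q ∈ {2, 17}.
270^136 ≡ 1 (mod 289)  [q = 2: ≡ 1 ✗]
270^16 ≡ 69 (mod 289)  [q = 17: ≢ 1 ✓]
270^136 ≡ 1 shows ord(270) | 136, strictly less than φ(289); not a primitive root.

No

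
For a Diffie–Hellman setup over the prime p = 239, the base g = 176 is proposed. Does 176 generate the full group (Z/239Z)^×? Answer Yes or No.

No

φ(239) = 239 − 1 = 238 = 2 · 7 · 17.
Test 176^(238/q) mod 239 for each prime factor q of 238:
176^119 ≡ 1 (mod 239)  [q = 2: ≡ 1 ✗]
176^34 ≡ 98 (mod 239)  [q = 7: ≢ 1 ✓]
176^14 ≡ 216 (mod 239)  [q = 17: ≢ 1 ✓]
Since 176^119 ≡ 1, the order of 176 divides 119 < 238, so 176 is not a primitive root.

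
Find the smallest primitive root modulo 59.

2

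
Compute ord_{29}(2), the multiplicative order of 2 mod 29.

28

The order of 2 must divide φ(29) = 29 − 1 = 28 = 2^2 · 7.
Divisors of 28: 1, 2, 4, 7, 14, 28.
Evaluate successive powers at the divisors of 28:
2^1 ≡ 2 (mod 29)
2^2 ≡ 4 (mod 29)
2^4 ≡ 16 (mod 29)
2^7 ≡ 12 (mod 29)
2^14 ≡ 28 (mod 29)
2^28 ≡ 1 (mod 29) ✓
The smallest such exponent is 28, so the order of 2 is 28.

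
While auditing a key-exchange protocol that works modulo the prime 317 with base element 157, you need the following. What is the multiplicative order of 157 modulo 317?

Since 157 ∈ (Z/317Z)^×, its order divides φ(317) = 317 − 1 = 316 = 2^2 · 79.
Divisors of 316: 1, 2, 4, 79, 158, 316.
Evaluate successive powers at the divisors of 316:
157^1 ≡ 157 (mod 317)
157^2 ≡ 240 (mod 317)
157^4 ≡ 223 (mod 317)
157^79 ≡ 316 (mod 317)
157^158 ≡ 1 (mod 317) ✓
The smallest such exponent is 158, so the order of 157 is 158.

158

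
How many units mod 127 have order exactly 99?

0

φ(127) = 127 − 1 = 126 = 2 · 3^2 · 7.
In a cyclic group of order 126, there are φ(d) elements of order d for each divisor d of 126, and zero for non-divisors.
Since 99 ∤ 126, the count is 0.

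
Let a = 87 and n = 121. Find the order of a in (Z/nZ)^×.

22

ord(87) | φ(121) = φ(11^2) = 11·(11−1) = 110 = 2 · 5 · 11.
Divisors of 110: 1, 2, 5, 10, 11, 22, 55, 110.
Compute 87^d (mod 121) for the divisors d until we hit 1:
87^1 ≡ 87 (mod 121)
87^2 ≡ 67 (mod 121)
87^5 ≡ 76 (mod 121)
87^10 ≡ 89 (mod 121)
87^11 ≡ 120 (mod 121)
87^22 ≡ 1 (mod 121) ✓
So ord_121(87) = 22.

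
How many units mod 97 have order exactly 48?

16

φ(97) = 97 − 1 = 96 = 2^5 · 3.
(Z/97Z)^× is cyclic (|G| = 96); a cyclic group of order m has exactly φ(d) elements of each order d | m, and none otherwise.
48 = 2^4 · 3 divides 96, and φ(48) = 16.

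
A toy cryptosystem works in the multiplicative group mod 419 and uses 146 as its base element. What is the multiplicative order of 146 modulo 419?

418

The order of 146 must divide φ(419) = 419 − 1 = 418 = 2 · 11 · 19.
Divisors of 418: 1, 2, 11, 19, 22, 38, 209, 418.
Test each divisor d:
146^1 ≡ 146 (mod 419)
146^2 ≡ 366 (mod 419)
146^11 ≡ 171 (mod 419)
146^19 ≡ 71 (mod 419)
146^22 ≡ 330 (mod 419)
146^38 ≡ 13 (mod 419)
146^209 ≡ 418 (mod 419)
146^418 ≡ 1 (mod 419) ✓
The smallest such exponent is 418, so the order of 146 is 418.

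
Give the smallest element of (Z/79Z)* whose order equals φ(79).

3

φ(79) = 79 − 1 = 78 = 2 · 3 · 13.
g is a primitive root iff g^(78/q) ≢ 1 (mod 79) for each prime q ∈ {2, 3, 13}.
g = 2: 2^39 ≡ 1 — hits 1, so not a primitive root.
g = 3: 3^39 ≡ 78; 3^26 ≡ 23; 3^6 ≡ 18 — none is 1, so 3 is a primitive root.
The smallest primitive root modulo 79 is 3.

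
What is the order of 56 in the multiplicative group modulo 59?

58

Since 56 ∈ (Z/59Z)^×, its order divides φ(59) = 59 − 1 = 58 = 2 · 29.
Divisors of 58: 1, 2, 29, 58.
Test each divisor d:
56^1 ≡ 56 (mod 59)
56^2 ≡ 9 (mod 59)
56^29 ≡ 58 (mod 59)
56^58 ≡ 1 (mod 59) ✓
So ord_59(56) = 58.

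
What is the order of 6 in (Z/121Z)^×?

110

The order of 6 must divide φ(121) = φ(11^2) = 11·(11−1) = 110 = 2 · 5 · 11.
Divisors of 110: 1, 2, 5, 10, 11, 22, 55, 110.
Check 6^d mod 121 for each divisor in increasing order:
6^1 ≡ 6 (mod 121)
6^2 ≡ 36 (mod 121)
6^5 ≡ 32 (mod 121)
6^10 ≡ 56 (mod 121)
6^11 ≡ 94 (mod 121)
6^22 ≡ 3 (mod 121)
6^55 ≡ 120 (mod 121)
6^110 ≡ 1 (mod 121) ✓
So ord_121(6) = 110.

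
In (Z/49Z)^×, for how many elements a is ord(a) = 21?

12

φ(49) = φ(7^2) = 7·(7−1) = 42 = 2 · 3 · 7.
(Z/49Z)^× is cyclic (|G| = 42); a cyclic group of order m has exactly φ(d) elements of each order d | m, and none otherwise.
21 = 3 · 7 divides 42, and φ(21) = 12.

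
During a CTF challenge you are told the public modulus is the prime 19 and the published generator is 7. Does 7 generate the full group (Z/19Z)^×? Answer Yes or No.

φ(19) = 19 − 1 = 18 = 2 · 3^2.
An element g generates (Z/19Z)^× iff g^(18/q) ≢ 1 (mod 19) for each prime q ∈ {2, 3}.
7^9 ≡ 1 (mod 19)  [q = 2: ≡ 1 ✗]
7^6 ≡ 1 (mod 19)  [q = 3: ≡ 1 ✗]
7^9 ≡ 1 shows ord(7) | 9, strictly less than φ(19); not a primitive root.

No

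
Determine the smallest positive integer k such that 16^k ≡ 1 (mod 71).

35

By Lagrange's theorem, ord_71(16) divides φ(71) = 71 − 1 = 70 = 2 · 5 · 7.
Divisors of 70: 1, 2, 5, 7, 10, 14, 35, 70.
Check 16^d mod 71 for each divisor in increasing order:
16^1 ≡ 16 (mod 71)
16^2 ≡ 43 (mod 71)
16^5 ≡ 48 (mod 71)
16^7 ≡ 5 (mod 71)
16^10 ≡ 32 (mod 71)
16^14 ≡ 25 (mod 71)
16^35 ≡ 1 (mod 71) ✓
The smallest such exponent is 35, so the order of 16 is 35.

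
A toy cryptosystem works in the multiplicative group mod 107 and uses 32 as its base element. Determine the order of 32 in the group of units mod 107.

ord(32) | φ(107) = 107 − 1 = 106 = 2 · 53.
Divisors of 106: 1, 2, 53, 106.
Compute 32^d (mod 107) for the divisors d until we hit 1:
32^1 ≡ 32
32^2 ≡ 61
32^53 ≡ 106
32^106 ≡ 1
The smallest such exponent is 106, so the order of 32 is 106.

106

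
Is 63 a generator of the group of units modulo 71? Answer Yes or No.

Yes

φ(71) = 71 − 1 = 70 = 2 · 5 · 7.
It suffices to check that the order of 63 is not a proper divisor of 70: compute 63^(70/q) for q ∈ {2, 5, 7}.
63^35 ≡ 70 (mod 71)  [q = 2: ≢ 1 ✓]
63^14 ≡ 57 (mod 71)  [q = 5: ≢ 1 ✓]
63^10 ≡ 20 (mod 71)  [q = 7: ≢ 1 ✓]
None equal 1, so ord_71(63) = 70: 63 is a primitive root.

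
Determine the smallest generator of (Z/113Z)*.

φ(113) = 113 − 1 = 112 = 2^4 · 7.
Test candidates g = 2, 3, … against the prime factors q ∈ {2, 7} of φ(113): g is a generator iff g^(112/q) ≢ 1 for every such q.
g = 2: 2^56 ≡ 1 — hits 1, so not a primitive root.
g = 3: 3^56 ≡ 112; 3^16 ≡ 49 — none is 1, so 3 is a primitive root.
So 3 is the smallest generator of (Z/113Z)^×.

3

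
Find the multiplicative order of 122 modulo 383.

382

Since 122 ∈ (Z/383Z)^×, its order divides φ(383) = 383 − 1 = 382 = 2 · 191.
Divisors of 382: 1, 2, 191, 382.
Test each divisor d:
122^1 ≡ 122
122^2 ≡ 330
122^191 ≡ 382
122^382 ≡ 1
Therefore the multiplicative order of 122 modulo 383 is 382.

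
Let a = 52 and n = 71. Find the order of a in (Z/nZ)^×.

70

ord(52) | φ(71) = 71 − 1 = 70 = 2 · 5 · 7.
Divisors of 70: 1, 2, 5, 7, 10, 14, 35, 70.
Evaluate successive powers at the divisors of 70:
52^1 ≡ 52
52^2 ≡ 6
52^5 ≡ 26
52^7 ≡ 14
52^10 ≡ 37
52^14 ≡ 54
52^35 ≡ 70
52^70 ≡ 1
Hence ord(52) = 70.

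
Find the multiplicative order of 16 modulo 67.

33

The order of 16 must divide φ(67) = 67 − 1 = 66 = 2 · 3 · 11.
Divisors of 66: 1, 2, 3, 6, 11, 22, 33, 66.
Compute 16^d (mod 67) for the divisors d until we hit 1:
16^1 ≡ 16 (mod 67)
16^2 ≡ 55 (mod 67)
16^3 ≡ 9 (mod 67)
16^6 ≡ 14 (mod 67)
16^11 ≡ 29 (mod 67)
16^22 ≡ 37 (mod 67)
16^33 ≡ 1 (mod 67) ✓
Hence ord(16) = 33.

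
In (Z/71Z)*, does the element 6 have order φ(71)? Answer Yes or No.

No

φ(71) = 71 − 1 = 70 = 2 · 5 · 7.
Test 6^(70/q) mod 71 for each prime factor q of 70:
6^35 ≡ 1 (mod 71)  [q = 2: ≡ 1 ✗]
6^14 ≡ 5 (mod 71)  [q = 5: ≢ 1 ✓]
6^10 ≡ 20 (mod 71)  [q = 7: ≢ 1 ✓]
Since 6^35 ≡ 1, the order of 6 divides 35 < 70, so 6 is not a primitive root.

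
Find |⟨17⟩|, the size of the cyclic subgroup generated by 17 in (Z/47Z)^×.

23

By Lagrange's theorem, ord_47(17) divides φ(47) = 47 − 1 = 46 = 2 · 23.
Divisors of 46: 1, 2, 23, 46.
Evaluate successive powers at the divisors of 46:
17^1 ≡ 17
17^2 ≡ 7
17^23 ≡ 1
The smallest such exponent is 23, so the order of 17 is 23.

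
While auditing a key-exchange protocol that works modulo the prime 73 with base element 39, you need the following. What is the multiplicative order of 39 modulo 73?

72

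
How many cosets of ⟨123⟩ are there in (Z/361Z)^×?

2

ord(123) | φ(361) = φ(19^2) = 19·(19−1) = 342 = 2 · 3^2 · 19.
Divisors of 342: 1, 2, 3, 6, 9, 18, 19, 38, 57, 114, 171, 342.
Check 123^d mod 361 for each divisor in increasing order:
123^1 ≡ 123 (mod 361)
123^2 ≡ 328 (mod 361)
123^3 ≡ 273 (mod 361)
123^6 ≡ 163 (mod 361)
123^9 ≡ 96 (mod 361)
123^18 ≡ 191 (mod 361)
123^19 ≡ 28 (mod 361)
123^38 ≡ 62 (mod 361)
123^57 ≡ 292 (mod 361)
123^114 ≡ 68 (mod 361)
123^171 ≡ 1 (mod 361) ✓
So ord_361(123) = 171, hence |⟨123⟩| = 171.
[(Z/361Z)^× : ⟨123⟩] = 342/171 = 2.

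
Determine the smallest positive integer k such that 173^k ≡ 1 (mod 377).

6

The order of 173 must divide φ(377) = φ(13·29) = (13−1)·(29−1) = 12·28 = 336 = 2^4 · 3 · 7.
Divisors of 336: 1, 2, 3, 4, 6, 7, 8, 12, 14, 16, 21, 24, 28, 42, 48, 56, 84, 112, 168, 336.
Check 173^d mod 377 for each divisor in increasing order:
173^1 ≡ 173 (mod 377)
173^2 ≡ 146 (mod 377)
173^3 ≡ 376 (mod 377)
173^4 ≡ 204 (mod 377)
173^6 ≡ 1 (mod 377) ✓
Therefore the multiplicative order of 173 modulo 377 is 6.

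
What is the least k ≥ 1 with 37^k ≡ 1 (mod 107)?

Since 37 ∈ (Z/107Z)^×, its order divides φ(107) = 107 − 1 = 106 = 2 · 53.
Divisors of 106: 1, 2, 53, 106.
Compute 37^d (mod 107) for the divisors d until we hit 1:
37^1 ≡ 37
37^2 ≡ 85
37^53 ≡ 1
So ord_107(37) = 53.

53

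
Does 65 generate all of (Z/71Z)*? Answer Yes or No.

φ(71) = 71 − 1 = 70 = 2 · 5 · 7.
An element g generates (Z/71Z)^× iff g^(70/q) ≢ 1 (mod 71) for each prime q ∈ {2, 5, 7}.
65^35 ≡ 70 (mod 71)  [q = 2: ≢ 1 ✓]
65^14 ≡ 5 (mod 71)  [q = 5: ≢ 1 ✓]
65^10 ≡ 20 (mod 71)  [q = 7: ≢ 1 ✓]
None equal 1, so ord_71(65) = 70: 65 is a primitive root.

Yes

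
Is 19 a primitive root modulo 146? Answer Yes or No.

No

φ(146) = φ(2)·φ(73) = 1·72 = 72 = 2^3 · 3^2.
An element g generates (Z/146Z)^× iff g^(72/q) ≢ 1 (mod 146) for each prime q ∈ {2, 3}.
19^36 ≡ 1 (mod 146)  [q = 2: ≡ 1 ✗]
19^24 ≡ 137 (mod 146)  [q = 3: ≢ 1 ✓]
19^36 ≡ 1 shows ord(19) | 36, strictly less than φ(146); not a primitive root.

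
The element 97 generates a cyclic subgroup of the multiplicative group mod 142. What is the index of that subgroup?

5

By Lagrange's theorem, ord_142(97) divides φ(142) = φ(2)·φ(71) = 1·70 = 70 = 2 · 5 · 7.
Divisors of 70: 1, 2, 5, 7, 10, 14, 35, 70.
Evaluate successive powers at the divisors of 70:
97^1 ≡ 97 (mod 142)
97^2 ≡ 37 (mod 142)
97^5 ≡ 23 (mod 142)
97^7 ≡ 141 (mod 142)
97^10 ≡ 103 (mod 142)
97^14 ≡ 1 (mod 142) ✓
So ord_142(97) = 14, hence |⟨97⟩| = 14.
The index is φ(142) / ord(97) = 70 / 14 = 5.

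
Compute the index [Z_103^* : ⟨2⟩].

By Lagrange's theorem, ord_103(2) divides φ(103) = 103 − 1 = 102 = 2 · 3 · 17.
Divisors of 102: 1, 2, 3, 6, 17, 34, 51, 102.
Compute 2^d (mod 103) for the divisors d until we hit 1:
2^1 ≡ 2 (mod 103)
2^2 ≡ 4 (mod 103)
2^3 ≡ 8 (mod 103)
2^6 ≡ 64 (mod 103)
2^17 ≡ 56 (mod 103)
2^34 ≡ 46 (mod 103)
2^51 ≡ 1 (mod 103) ✓
The order of 2 is 51, so the subgroup it generates has 51 elements.
The index is φ(103) / ord(2) = 102 / 51 = 2.

2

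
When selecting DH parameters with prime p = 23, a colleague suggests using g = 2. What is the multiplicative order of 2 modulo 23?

11

ord(2) | φ(23) = 23 − 1 = 22 = 2 · 11.
Divisors of 22: 1, 2, 11, 22.
Test each divisor d:
2^1 ≡ 2 (mod 23)
2^2 ≡ 4 (mod 23)
2^11 ≡ 1 (mod 23) ✓
So ord_23(2) = 11.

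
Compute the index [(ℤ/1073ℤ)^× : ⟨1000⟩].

36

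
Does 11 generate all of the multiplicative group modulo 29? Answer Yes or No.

Yes

φ(29) = 29 − 1 = 28 = 2^2 · 7.
11 is a primitive root mod 29 iff 11^(φ(29)/q) ≢ 1 for every prime q | φ(29), i.e. q ∈ {2, 7}.
11^14 ≡ 28 (mod 29)  [q = 2: ≢ 1 ✓]
11^4 ≡ 25 (mod 29)  [q = 7: ≢ 1 ✓]
All checks pass, so 11 has order 28 and is a primitive root modulo 29.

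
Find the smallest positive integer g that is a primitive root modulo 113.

φ(113) = 113 − 1 = 112 = 2^4 · 7.
g is a primitive root iff g^(112/q) ≢ 1 (mod 113) for each prime q ∈ {2, 7}.
g = 2: 2^56 ≡ 1 — hits 1, so not a primitive root.
g = 3: 3^56 ≡ 112; 3^16 ≡ 49 — none is 1, so 3 is a primitive root.
Hence the least primitive root of 113 is 3.

3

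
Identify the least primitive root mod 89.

3

φ(89) = 89 − 1 = 88 = 2^3 · 11.
g is a primitive root iff g^(88/q) ≢ 1 (mod 89) for each prime q ∈ {2, 11}.
g = 2: 2^44 ≡ 1 — hits 1, so not a primitive root.
g = 3: 3^44 ≡ 88; 3^8 ≡ 64 — none is 1, so 3 is a primitive root.
Hence the least primitive root of 89 is 3.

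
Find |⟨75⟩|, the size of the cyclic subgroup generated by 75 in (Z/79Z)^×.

Since 75 ∈ (Z/79Z)^×, its order divides φ(79) = 79 − 1 = 78 = 2 · 3 · 13.
Divisors of 78: 1, 2, 3, 6, 13, 26, 39, 78.
Test each divisor d:
75^1 ≡ 75
75^2 ≡ 16
75^3 ≡ 15
75^6 ≡ 67
75^13 ≡ 56
75^26 ≡ 55
75^39 ≡ 78
75^78 ≡ 1
The smallest such exponent is 78, so the order of 75 is 78.

78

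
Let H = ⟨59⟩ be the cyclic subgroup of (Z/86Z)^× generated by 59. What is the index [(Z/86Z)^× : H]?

Since 59 ∈ (Z/86Z)^×, its order divides φ(86) = φ(2)·φ(43) = 1·42 = 42 = 2 · 3 · 7.
Divisors of 42: 1, 2, 3, 6, 7, 14, 21, 42.
Evaluate successive powers at the divisors of 42:
59^1 ≡ 59 (mod 86)
59^2 ≡ 41 (mod 86)
59^3 ≡ 11 (mod 86)
59^6 ≡ 35 (mod 86)
59^7 ≡ 1 (mod 86) ✓
Thus |⟨59⟩| = ord(59) = 7.
[(Z/86Z)^× : ⟨59⟩] = 42/7 = 6.

6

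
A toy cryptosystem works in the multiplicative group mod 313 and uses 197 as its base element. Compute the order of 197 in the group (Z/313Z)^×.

ord(197) | φ(313) = 313 − 1 = 312 = 2^3 · 3 · 13.
Divisors of 312: 1, 2, 3, 4, 6, 8, 12, 13, 24, 26, 39, 52, 78, 104, 156, 312.
Compute 197^d (mod 313) for the divisors d until we hit 1:
197^1 ≡ 197 (mod 313)
197^2 ≡ 310 (mod 313)
197^3 ≡ 35 (mod 313)
197^4 ≡ 9 (mod 313)
197^6 ≡ 286 (mod 313)
197^8 ≡ 81 (mod 313)
197^12 ≡ 103 (mod 313)
197^13 ≡ 259 (mod 313)
197^24 ≡ 280 (mod 313)
197^26 ≡ 99 (mod 313)
197^39 ≡ 288 (mod 313)
197^52 ≡ 98 (mod 313)
197^78 ≡ 312 (mod 313)
197^104 ≡ 214 (mod 313)
197^156 ≡ 1 (mod 313) ✓
Hence ord(197) = 156.

156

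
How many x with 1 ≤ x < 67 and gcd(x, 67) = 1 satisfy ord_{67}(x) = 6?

φ(67) = 67 − 1 = 66 = 2 · 3 · 11.
Since (Z/67Z)^× is cyclic of order 66, the number of elements of order d is φ(d) when d | 66 and 0 otherwise.
6 = 2 · 3 divides 66, and φ(6) = 2.

2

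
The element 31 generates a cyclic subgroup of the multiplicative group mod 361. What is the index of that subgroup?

3

Since 31 ∈ (Z/361Z)^×, its order divides φ(361) = φ(19^2) = 19·(19−1) = 342 = 2 · 3^2 · 19.
Divisors of 342: 1, 2, 3, 6, 9, 18, 19, 38, 57, 114, 171, 342.
Evaluate successive powers at the divisors of 342:
31^1 ≡ 31
31^2 ≡ 239
31^3 ≡ 189
31^6 ≡ 343
31^9 ≡ 208
31^18 ≡ 305
31^19 ≡ 69
31^38 ≡ 68
31^57 ≡ 360
31^114 ≡ 1
Thus |⟨31⟩| = ord(31) = 114.
The index is φ(361) / ord(31) = 342 / 114 = 3.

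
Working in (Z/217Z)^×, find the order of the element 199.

30

Since 199 ∈ (Z/217Z)^×, its order divides φ(217) = φ(7·31) = (7−1)·(31−1) = 6·30 = 180 = 2^2 · 3^2 · 5.
Divisors of 180: 1, 2, 3, 4, 5, 6, 9, 10, 12, 15, 18, 20, 30, 36, 45, 60, 90, 180.
Test each divisor d:
199^1 ≡ 199
199^2 ≡ 107
199^3 ≡ 27
199^4 ≡ 165
199^5 ≡ 68
199^6 ≡ 78
199^9 ≡ 153
199^10 ≡ 67
199^12 ≡ 8
199^15 ≡ 216
199^18 ≡ 190
199^20 ≡ 149
199^30 ≡ 1
So ord_217(199) = 30.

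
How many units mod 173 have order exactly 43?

42

φ(173) = 173 − 1 = 172 = 2^2 · 43.
Since (Z/173Z)^× is cyclic of order 172, the number of elements of order d is φ(d) when d | 172 and 0 otherwise.
43 | 172, and φ(43) = 43 − 1 = 42.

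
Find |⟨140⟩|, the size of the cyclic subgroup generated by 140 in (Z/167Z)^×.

166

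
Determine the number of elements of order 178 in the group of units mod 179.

φ(179) = 179 − 1 = 178 = 2 · 89.
In a cyclic group of order 178, there are φ(d) elements of order d for each divisor d of 178, and zero for non-divisors.
178 = 2 · 89 divides 178, and φ(178) = 88.

88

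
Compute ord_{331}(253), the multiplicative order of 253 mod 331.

55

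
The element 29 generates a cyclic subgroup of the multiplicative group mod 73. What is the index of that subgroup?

Since 29 ∈ (Z/73Z)^×, its order divides φ(73) = 73 − 1 = 72 = 2^3 · 3^2.
Divisors of 72: 1, 2, 3, 4, 6, 8, 9, 12, 18, 24, 36, 72.
Test each divisor d:
29^1 ≡ 29 (mod 73)
29^2 ≡ 38 (mod 73)
29^3 ≡ 7 (mod 73)
29^4 ≡ 57 (mod 73)
29^6 ≡ 49 (mod 73)
29^8 ≡ 37 (mod 73)
29^9 ≡ 51 (mod 73)
29^12 ≡ 65 (mod 73)
29^18 ≡ 46 (mod 73)
29^24 ≡ 64 (mod 73)
29^36 ≡ 72 (mod 73)
29^72 ≡ 1 (mod 73) ✓
The order of 29 is 72, so the subgroup it generates has 72 elements.
Index = |(Z/73Z)^×| / |⟨29⟩| = 72 / 72 = 1.

1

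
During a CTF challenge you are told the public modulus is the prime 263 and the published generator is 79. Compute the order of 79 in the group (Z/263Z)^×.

262

Since 79 ∈ (Z/263Z)^×, its order divides φ(263) = 263 − 1 = 262 = 2 · 131.
Divisors of 262: 1, 2, 131, 262.
Test each divisor d:
79^1 ≡ 79 (mod 263)
79^2 ≡ 192 (mod 263)
79^131 ≡ 262 (mod 263)
79^262 ≡ 1 (mod 263) ✓
So ord_263(79) = 262.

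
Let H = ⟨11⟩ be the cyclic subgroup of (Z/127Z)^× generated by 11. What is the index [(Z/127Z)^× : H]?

ord(11) | φ(127) = 127 − 1 = 126 = 2 · 3^2 · 7.
Divisors of 126: 1, 2, 3, 6, 7, 9, 14, 18, 21, 42, 63, 126.
Evaluate successive powers at the divisors of 126:
11^1 ≡ 11 (mod 127)
11^2 ≡ 121 (mod 127)
11^3 ≡ 61 (mod 127)
11^6 ≡ 38 (mod 127)
11^7 ≡ 37 (mod 127)
11^9 ≡ 32 (mod 127)
11^14 ≡ 99 (mod 127)
11^18 ≡ 8 (mod 127)
11^21 ≡ 107 (mod 127)
11^42 ≡ 19 (mod 127)
11^63 ≡ 1 (mod 127) ✓
The order of 11 is 63, so the subgroup it generates has 63 elements.
Index = |(Z/127Z)^×| / |⟨11⟩| = 126 / 63 = 2.

2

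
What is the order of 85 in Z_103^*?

The order of 85 must divide φ(103) = 103 − 1 = 102 = 2 · 3 · 17.
Divisors of 102: 1, 2, 3, 6, 17, 34, 51, 102.
Evaluate successive powers at the divisors of 102:
85^1 ≡ 85 (mod 103)
85^2 ≡ 15 (mod 103)
85^3 ≡ 39 (mod 103)
85^6 ≡ 79 (mod 103)
85^17 ≡ 47 (mod 103)
85^34 ≡ 46 (mod 103)
85^51 ≡ 102 (mod 103)
85^102 ≡ 1 (mod 103) ✓
Therefore the multiplicative order of 85 modulo 103 is 102.

102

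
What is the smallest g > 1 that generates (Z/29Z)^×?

2

φ(29) = 29 − 1 = 28 = 2^2 · 7.
Test candidates g = 2, 3, … against the prime factors q ∈ {2, 7} of φ(29): g is a generator iff g^(28/q) ≢ 1 for every such q.
g = 2: 2^14 ≡ 28; 2^4 ≡ 16 — none is 1, so 2 is a primitive root.
Hence the least primitive root of 29 is 2.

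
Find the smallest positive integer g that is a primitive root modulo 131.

2

φ(131) = 131 − 1 = 130 = 2 · 5 · 13.
g is a primitive root iff g^(130/q) ≢ 1 (mod 131) for each prime q ∈ {2, 5, 13}.
g = 2: 2^65 ≡ 130; 2^26 ≡ 53; 2^10 ≡ 107 — none is 1, so 2 is a primitive root.
Hence the least primitive root of 131 is 2.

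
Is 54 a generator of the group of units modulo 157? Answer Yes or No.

No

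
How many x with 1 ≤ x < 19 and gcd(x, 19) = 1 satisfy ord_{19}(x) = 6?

φ(19) = 19 − 1 = 18 = 2 · 3^2.
Since (Z/19Z)^× is cyclic of order 18, the number of elements of order d is φ(d) when d | 18 and 0 otherwise.
6 = 2 · 3 divides 18, and φ(6) = 2.

2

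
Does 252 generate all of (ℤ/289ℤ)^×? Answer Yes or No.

φ(289) = φ(17^2) = 17·(17−1) = 272 = 2^4 · 17.
An element g generates (Z/289Z)^× iff g^(272/q) ≢ 1 (mod 289) for each prime q ∈ {2, 17}.
252^136 ≡ 288 (mod 289)  [q = 2: ≢ 1 ✓]
252^16 ≡ 256 (mod 289)  [q = 17: ≢ 1 ✓]
All checks pass, so 252 has order 272 and is a primitive root modulo 289.

Yes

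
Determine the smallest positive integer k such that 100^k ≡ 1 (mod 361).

The order of 100 must divide φ(361) = φ(19^2) = 19·(19−1) = 342 = 2 · 3^2 · 19.
Divisors of 342: 1, 2, 3, 6, 9, 18, 19, 38, 57, 114, 171, 342.
Evaluate successive powers at the divisors of 342:
100^1 ≡ 100 (mod 361)
100^2 ≡ 253 (mod 361)
100^3 ≡ 30 (mod 361)
100^6 ≡ 178 (mod 361)
100^9 ≡ 286 (mod 361)
100^18 ≡ 210 (mod 361)
100^19 ≡ 62 (mod 361)
100^38 ≡ 234 (mod 361)
100^57 ≡ 68 (mod 361)
100^114 ≡ 292 (mod 361)
100^171 ≡ 1 (mod 361) ✓
The smallest such exponent is 171, so the order of 100 is 171.

171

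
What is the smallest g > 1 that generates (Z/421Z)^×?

2

φ(421) = 421 − 1 = 420 = 2^2 · 3 · 5 · 7.
Test candidates g = 2, 3, … against the prime factors q ∈ {2, 3, 5, 7} of φ(421): g is a generator iff g^(420/q) ≢ 1 for every such q.
g = 2: 2^210 ≡ 420; 2^140 ≡ 400; 2^84 ≡ 279; 2^60 ≡ 370 — none is 1, so 2 is a primitive root.
Hence the least primitive root of 421 is 2.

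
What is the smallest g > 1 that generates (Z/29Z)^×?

2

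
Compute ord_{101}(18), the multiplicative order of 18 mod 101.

The order of 18 must divide φ(101) = 101 − 1 = 100 = 2^2 · 5^2.
Divisors of 100: 1, 2, 4, 5, 10, 20, 25, 50, 100.
Compute 18^d (mod 101) for the divisors d until we hit 1:
18^1 ≡ 18
18^2 ≡ 21
18^4 ≡ 37
18^5 ≡ 60
18^10 ≡ 65
18^20 ≡ 84
18^25 ≡ 91
18^50 ≡ 100
18^100 ≡ 1
Therefore the multiplicative order of 18 modulo 101 is 100.

100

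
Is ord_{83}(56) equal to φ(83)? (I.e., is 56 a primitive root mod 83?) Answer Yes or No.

Yes

φ(83) = 83 − 1 = 82 = 2 · 41.
An element g generates (Z/83Z)^× iff g^(82/q) ≢ 1 (mod 83) for each prime q ∈ {2, 41}.
56^41 ≡ 82 (mod 83)  [q = 2: ≢ 1 ✓]
56^2 ≡ 65 (mod 83)  [q = 41: ≢ 1 ✓]
None equal 1, so ord_83(56) = 82: 56 is a primitive root.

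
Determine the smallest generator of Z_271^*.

φ(271) = 271 − 1 = 270 = 2 · 3^3 · 5.
Test candidates g = 2, 3, … against the prime factors q ∈ {2, 3, 5} of φ(271): g is a generator iff g^(270/q) ≢ 1 for every such q.
g = 2: 2^135 ≡ 1 — hits 1, so not a primitive root.
g = 3: 3^135 ≡ 270; 3^90 ≡ 1 — hits 1, so not a primitive root.
g = 4: 4^135 ≡ 1 — hits 1, so not a primitive root.
g = 5: 5^135 ≡ 1 — hits 1, so not a primitive root.
g = 6: 6^135 ≡ 270; 6^90 ≡ 242; 6^54 ≡ 10 — none is 1, so 6 is a primitive root.
Hence the least primitive root of 271 is 6.

6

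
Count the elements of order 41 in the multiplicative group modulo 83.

40

φ(83) = 83 − 1 = 82 = 2 · 41.
(Z/83Z)^× is cyclic (|G| = 82); a cyclic group of order m has exactly φ(d) elements of each order d | m, and none otherwise.
41 | 82, and φ(41) = 41 − 1 = 40.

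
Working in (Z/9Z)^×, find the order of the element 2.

6

Since 2 ∈ (Z/9Z)^×, its order divides φ(9) = φ(3^2) = 3·(3−1) = 6 = 2 · 3.
Divisors of 6: 1, 2, 3, 6.
Test each divisor d:
2^1 ≡ 2 (mod 9)
2^2 ≡ 4 (mod 9)
2^3 ≡ 8 (mod 9)
2^6 ≡ 1 (mod 9) ✓
The smallest such exponent is 6, so the order of 2 is 6.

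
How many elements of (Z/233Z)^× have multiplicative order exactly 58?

28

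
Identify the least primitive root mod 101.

2

φ(101) = 101 − 1 = 100 = 2^2 · 5^2.
g is a primitive root iff g^(100/q) ≢ 1 (mod 101) for each prime q ∈ {2, 5}.
g = 2: 2^50 ≡ 100; 2^20 ≡ 95 — none is 1, so 2 is a primitive root.
Hence the least primitive root of 101 is 2.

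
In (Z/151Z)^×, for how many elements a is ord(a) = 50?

20

φ(151) = 151 − 1 = 150 = 2 · 3 · 5^2.
Since (Z/151Z)^× is cyclic of order 150, the number of elements of order d is φ(d) when d | 150 and 0 otherwise.
50 = 2 · 5^2 divides 150, and φ(50) = 20.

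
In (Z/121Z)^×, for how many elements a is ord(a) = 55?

40

φ(121) = φ(11^2) = 11·(11−1) = 110 = 2 · 5 · 11.
In a cyclic group of order 110, there are φ(d) elements of order d for each divisor d of 110, and zero for non-divisors.
55 = 5 · 11 divides 110, and φ(55) = 40.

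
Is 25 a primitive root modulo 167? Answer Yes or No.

No

φ(167) = 167 − 1 = 166 = 2 · 83.
Test 25^(166/q) mod 167 for each prime factor q of 166:
25^83 ≡ 1 (mod 167)  [q = 2: ≡ 1 ✗]
25^2 ≡ 124 (mod 167)  [q = 83: ≢ 1 ✓]
Since 25^83 ≡ 1, the order of 25 divides 83 < 166, so 25 is not a primitive root.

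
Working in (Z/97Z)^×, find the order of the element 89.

The order of 89 must divide φ(97) = 97 − 1 = 96 = 2^5 · 3.
Divisors of 96: 1, 2, 3, 4, 6, 8, 12, 16, 24, 32, 48, 96.
Evaluate successive powers at the divisors of 96:
89^1 ≡ 89 (mod 97)
89^2 ≡ 64 (mod 97)
89^3 ≡ 70 (mod 97)
89^4 ≡ 22 (mod 97)
89^6 ≡ 50 (mod 97)
89^8 ≡ 96 (mod 97)
89^12 ≡ 75 (mod 97)
89^16 ≡ 1 (mod 97) ✓
So ord_97(89) = 16.

16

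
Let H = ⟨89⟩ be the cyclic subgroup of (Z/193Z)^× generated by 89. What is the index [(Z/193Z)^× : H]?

ord(89) | φ(193) = 193 − 1 = 192 = 2^6 · 3.
Divisors of 192: 1, 2, 3, 4, 6, 8, 12, 16, 24, 32, 48, 64, 96, 192.
Check 89^d mod 193 for each divisor in increasing order:
89^1 ≡ 89 (mod 193)
89^2 ≡ 8 (mod 193)
89^3 ≡ 133 (mod 193)
89^4 ≡ 64 (mod 193)
89^6 ≡ 126 (mod 193)
89^8 ≡ 43 (mod 193)
89^12 ≡ 50 (mod 193)
89^16 ≡ 112 (mod 193)
89^24 ≡ 184 (mod 193)
89^32 ≡ 192 (mod 193)
89^48 ≡ 81 (mod 193)
89^64 ≡ 1 (mod 193) ✓
The order of 89 is 64, so the subgroup it generates has 64 elements.
Index = |(Z/193Z)^×| / |⟨89⟩| = 192 / 64 = 3.

3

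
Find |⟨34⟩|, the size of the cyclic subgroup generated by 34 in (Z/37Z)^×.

9

ord(34) | φ(37) = 37 − 1 = 36 = 2^2 · 3^2.
Divisors of 36: 1, 2, 3, 4, 6, 9, 12, 18, 36.
Test each divisor d:
34^1 ≡ 34
34^2 ≡ 9
34^3 ≡ 10
34^4 ≡ 7
34^6 ≡ 26
34^9 ≡ 1
The smallest such exponent is 9, so the order of 34 is 9.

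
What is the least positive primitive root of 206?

5

φ(206) = φ(2)·φ(103) = 1·102 = 102 = 2 · 3 · 17.
g is a primitive root iff g^(102/q) ≢ 1 (mod 206) for each prime q ∈ {2, 3, 17}.
g = 2: gcd(2, 206) = 2 > 1, not a unit — skip.
g = 3: 3^51 ≡ 205; 3^34 ≡ 1 — hits 1, so not a primitive root.
g = 4: gcd(4, 206) = 2 > 1, not a unit — skip.
g = 5: 5^51 ≡ 205; 5^34 ≡ 159; 5^6 ≡ 175 — none is 1, so 5 is a primitive root.
The smallest primitive root modulo 206 is 5.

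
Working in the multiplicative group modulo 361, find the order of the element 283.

Since 283 ∈ (Z/361Z)^×, its order divides φ(361) = φ(19^2) = 19·(19−1) = 342 = 2 · 3^2 · 19.
Divisors of 342: 1, 2, 3, 6, 9, 18, 19, 38, 57, 114, 171, 342.
Compute 283^d (mod 361) for the divisors d until we hit 1:
283^1 ≡ 283 (mod 361)
283^2 ≡ 308 (mod 361)
283^3 ≡ 163 (mod 361)
283^6 ≡ 216 (mod 361)
283^9 ≡ 191 (mod 361)
283^18 ≡ 20 (mod 361)
283^19 ≡ 245 (mod 361)
283^38 ≡ 99 (mod 361)
283^57 ≡ 68 (mod 361)
283^114 ≡ 292 (mod 361)
283^171 ≡ 1 (mod 361) ✓
So ord_361(283) = 171.

171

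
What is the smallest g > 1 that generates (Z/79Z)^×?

3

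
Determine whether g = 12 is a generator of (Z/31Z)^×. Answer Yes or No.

φ(31) = 31 − 1 = 30 = 2 · 3 · 5.
Test 12^(30/q) mod 31 for each prime factor q of 30:
12^15 ≡ 30 (mod 31)  [q = 2: ≢ 1 ✓]
12^10 ≡ 25 (mod 31)  [q = 3: ≢ 1 ✓]
12^6 ≡ 2 (mod 31)  [q = 5: ≢ 1 ✓]
Every test exponent gives a nontrivial residue, hence 12 generates the full group.

Yes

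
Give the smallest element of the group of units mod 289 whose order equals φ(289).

3

φ(289) = φ(17^2) = 17·(17−1) = 272 = 2^4 · 17.
g is a primitive root iff g^(272/q) ≢ 1 (mod 289) for each prime q ∈ {2, 17}.
g = 2: 2^136 ≡ 1 — hits 1, so not a primitive root.
g = 3: 3^136 ≡ 288; 3^16 ≡ 171 — none is 1, so 3 is a primitive root.
The smallest primitive root modulo 289 is 3.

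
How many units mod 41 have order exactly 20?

8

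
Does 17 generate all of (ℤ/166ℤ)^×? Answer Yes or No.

φ(166) = φ(2)·φ(83) = 1·82 = 82 = 2 · 41.
Test 17^(82/q) mod 166 for each prime factor q of 82:
17^41 ≡ 1 (mod 166)  [q = 2: ≡ 1 ✗]
17^2 ≡ 123 (mod 166)  [q = 41: ≢ 1 ✓]
The check at q = 2 fails, so 17 generates a proper subgroup.

No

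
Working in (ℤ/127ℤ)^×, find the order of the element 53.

ord(53) | φ(127) = 127 − 1 = 126 = 2 · 3^2 · 7.
Divisors of 126: 1, 2, 3, 6, 7, 9, 14, 18, 21, 42, 63, 126.
Check 53^d mod 127 for each divisor in increasing order:
53^1 ≡ 53 (mod 127)
53^2 ≡ 15 (mod 127)
53^3 ≡ 33 (mod 127)
53^6 ≡ 73 (mod 127)
53^7 ≡ 59 (mod 127)
53^9 ≡ 123 (mod 127)
53^14 ≡ 52 (mod 127)
53^18 ≡ 16 (mod 127)
53^21 ≡ 20 (mod 127)
53^42 ≡ 19 (mod 127)
53^63 ≡ 126 (mod 127)
53^126 ≡ 1 (mod 127) ✓
The smallest such exponent is 126, so the order of 53 is 126.

126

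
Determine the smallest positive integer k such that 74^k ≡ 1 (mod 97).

The order of 74 must divide φ(97) = 97 − 1 = 96 = 2^5 · 3.
Divisors of 96: 1, 2, 3, 4, 6, 8, 12, 16, 24, 32, 48, 96.
Check 74^d mod 97 for each divisor in increasing order:
74^1 ≡ 74
74^2 ≡ 44
74^3 ≡ 55
74^4 ≡ 93
74^6 ≡ 18
74^8 ≡ 16
74^12 ≡ 33
74^16 ≡ 62
74^24 ≡ 22
74^32 ≡ 61
74^48 ≡ 96
74^96 ≡ 1
The smallest such exponent is 96, so the order of 74 is 96.

96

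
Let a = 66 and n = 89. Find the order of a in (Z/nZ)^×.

88

ord(66) | φ(89) = 89 − 1 = 88 = 2^3 · 11.
Divisors of 88: 1, 2, 4, 8, 11, 22, 44, 88.
Test each divisor d:
66^1 ≡ 66 (mod 89)
66^2 ≡ 84 (mod 89)
66^4 ≡ 25 (mod 89)
66^8 ≡ 2 (mod 89)
66^11 ≡ 52 (mod 89)
66^22 ≡ 34 (mod 89)
66^44 ≡ 88 (mod 89)
66^88 ≡ 1 (mod 89) ✓
The smallest such exponent is 88, so the order of 66 is 88.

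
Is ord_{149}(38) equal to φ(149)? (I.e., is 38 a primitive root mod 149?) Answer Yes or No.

φ(149) = 149 − 1 = 148 = 2^2 · 37.
It suffices to check that the order of 38 is not a proper divisor of 148: compute 38^(148/q) for q ∈ {2, 37}.
38^74 ≡ 148 (mod 149)  [q = 2: ≢ 1 ✓]
38^4 ≡ 30 (mod 149)  [q = 37: ≢ 1 ✓]
All checks pass, so 38 has order 148 and is a primitive root modulo 149.

Yes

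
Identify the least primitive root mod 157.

5

φ(157) = 157 − 1 = 156 = 2^2 · 3 · 13.
Test candidates g = 2, 3, … against the prime factors q ∈ {2, 3, 13} of φ(157): g is a generator iff g^(156/q) ≢ 1 for every such q.
g = 2: 2^78 ≡ 156; 2^52 ≡ 1 — hits 1, so not a primitive root.
g = 3: 3^78 ≡ 1 — hits 1, so not a primitive root.
g = 4: 4^78 ≡ 1 — hits 1, so not a primitive root.
g = 5: 5^78 ≡ 156; 5^52 ≡ 12; 5^12 ≡ 130 — none is 1, so 5 is a primitive root.
The smallest primitive root modulo 157 is 5.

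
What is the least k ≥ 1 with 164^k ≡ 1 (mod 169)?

52

By Lagrange's theorem, ord_169(164) divides φ(169) = φ(13^2) = 13·(13−1) = 156 = 2^2 · 3 · 13.
Divisors of 156: 1, 2, 3, 4, 6, 12, 13, 26, 39, 52, 78, 156.
Test each divisor d:
164^1 ≡ 164 (mod 169)
164^2 ≡ 25 (mod 169)
164^3 ≡ 44 (mod 169)
164^4 ≡ 118 (mod 169)
164^6 ≡ 77 (mod 169)
164^12 ≡ 14 (mod 169)
164^13 ≡ 99 (mod 169)
164^26 ≡ 168 (mod 169)
164^39 ≡ 70 (mod 169)
164^52 ≡ 1 (mod 169) ✓
Hence ord(164) = 52.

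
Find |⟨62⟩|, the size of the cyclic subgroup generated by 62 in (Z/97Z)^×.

ord(62) | φ(97) = 97 − 1 = 96 = 2^5 · 3.
Divisors of 96: 1, 2, 3, 4, 6, 8, 12, 16, 24, 32, 48, 96.
Check 62^d mod 97 for each divisor in increasing order:
62^1 ≡ 62 (mod 97)
62^2 ≡ 61 (mod 97)
62^3 ≡ 96 (mod 97)
62^4 ≡ 35 (mod 97)
62^6 ≡ 1 (mod 97) ✓
Hence ord(62) = 6.

6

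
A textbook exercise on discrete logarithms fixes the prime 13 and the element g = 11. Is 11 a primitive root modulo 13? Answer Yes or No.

φ(13) = 13 − 1 = 12 = 2^2 · 3.
Test 11^(12/q) mod 13 for each prime factor q of 12:
11^6 ≡ 12 (mod 13)  [q = 2: ≢ 1 ✓]
11^4 ≡ 3 (mod 13)  [q = 3: ≢ 1 ✓]
None equal 1, so ord_13(11) = 12: 11 is a primitive root.

Yes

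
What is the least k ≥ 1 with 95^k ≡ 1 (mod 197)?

196

ord(95) | φ(197) = 197 − 1 = 196 = 2^2 · 7^2.
Divisors of 196: 1, 2, 4, 7, 14, 28, 49, 98, 196.
Evaluate successive powers at the divisors of 196:
95^1 ≡ 95 (mod 197)
95^2 ≡ 160 (mod 197)
95^4 ≡ 187 (mod 197)
95^7 ≡ 84 (mod 197)
95^14 ≡ 161 (mod 197)
95^28 ≡ 114 (mod 197)
95^49 ≡ 14 (mod 197)
95^98 ≡ 196 (mod 197)
95^196 ≡ 1 (mod 197) ✓
Hence ord(95) = 196.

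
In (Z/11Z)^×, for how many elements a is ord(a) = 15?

0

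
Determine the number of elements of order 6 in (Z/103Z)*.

φ(103) = 103 − 1 = 102 = 2 · 3 · 17.
In a cyclic group of order 102, there are φ(d) elements of order d for each divisor d of 102, and zero for non-divisors.
6 = 2 · 3 divides 102, and φ(6) = 2.

2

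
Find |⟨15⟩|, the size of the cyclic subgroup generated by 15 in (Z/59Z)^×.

29

Since 15 ∈ (Z/59Z)^×, its order divides φ(59) = 59 − 1 = 58 = 2 · 29.
Divisors of 58: 1, 2, 29, 58.
Check 15^d mod 59 for each divisor in increasing order:
15^1 ≡ 15 (mod 59)
15^2 ≡ 48 (mod 59)
15^29 ≡ 1 (mod 59) ✓
Therefore the multiplicative order of 15 modulo 59 is 29.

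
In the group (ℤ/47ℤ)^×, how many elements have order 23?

22

φ(47) = 47 − 1 = 46 = 2 · 23.
In a cyclic group of order 46, there are φ(d) elements of order d for each divisor d of 46, and zero for non-divisors.
23 | 46, and φ(23) = 23 − 1 = 22.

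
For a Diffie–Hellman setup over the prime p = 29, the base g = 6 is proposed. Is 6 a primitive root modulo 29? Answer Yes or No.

φ(29) = 29 − 1 = 28 = 2^2 · 7.
It suffices to check that the order of 6 is not a proper divisor of 28: compute 6^(28/q) for q ∈ {2, 7}.
6^14 ≡ 1 (mod 29)  [q = 2: ≡ 1 ✗]
6^4 ≡ 20 (mod 29)  [q = 7: ≢ 1 ✓]
Since 6^14 ≡ 1, the order of 6 divides 14 < 28, so 6 is not a primitive root.

No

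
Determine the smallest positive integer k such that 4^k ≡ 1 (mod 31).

5

Since 4 ∈ (Z/31Z)^×, its order divides φ(31) = 31 − 1 = 30 = 2 · 3 · 5.
Divisors of 30: 1, 2, 3, 5, 6, 10, 15, 30.
Compute 4^d (mod 31) for the divisors d until we hit 1:
4^1 ≡ 4
4^2 ≡ 16
4^3 ≡ 2
4^5 ≡ 1
Hence ord(4) = 5.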